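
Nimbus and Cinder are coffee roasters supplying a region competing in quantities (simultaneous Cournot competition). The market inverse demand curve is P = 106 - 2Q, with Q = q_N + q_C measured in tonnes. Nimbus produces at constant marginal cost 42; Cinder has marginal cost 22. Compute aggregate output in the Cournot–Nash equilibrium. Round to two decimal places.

Nimbus's profit: π_N = (106 - 2Q)q_N - (42q_N). Setting ∂π_N/∂q_N = 0: 64 - 4q_N - 2(q_C) = 0.
Cinder's first-order condition: 84 - 4q_C - 2(q_N) = 0.
Best responses: q_N = (64 - 2q_C)/4, q_C = (84 - 2q_N)/4.
Solving the pair: q_N = 22/3, q_C = 52/3.
Total output Q = 22/3 + 52/3 = 74/3.

24.67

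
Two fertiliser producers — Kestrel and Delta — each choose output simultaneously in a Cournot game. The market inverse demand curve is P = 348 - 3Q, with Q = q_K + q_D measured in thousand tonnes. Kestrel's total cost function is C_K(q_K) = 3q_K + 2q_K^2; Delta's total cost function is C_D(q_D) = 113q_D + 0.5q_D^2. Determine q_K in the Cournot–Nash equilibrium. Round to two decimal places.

Kestrel's profit: π_K = (348 - 3Q)q_K - (3q_K + 2q_K²). Setting ∂π_K/∂q_K = 0: 345 - 10q_K - 3(q_D) = 0.
Delta's first-order condition: 235 - 7q_D - 3(q_K) = 0.
So q_K = (345 - 3q_D)/10 and q_D = (235 - 3q_K)/7.
Solving the pair: q_K = 1710/61, q_D = 1315/61.

28.03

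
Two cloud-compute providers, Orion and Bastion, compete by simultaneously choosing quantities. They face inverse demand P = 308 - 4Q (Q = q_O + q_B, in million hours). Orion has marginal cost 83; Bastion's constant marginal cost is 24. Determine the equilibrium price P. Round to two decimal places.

138.33

Orion's profit: π_O = (308 - 4Q)q_O - (83q_O). Setting ∂π_O/∂q_O = 0: 225 - 8q_O - 4(q_B) = 0.
Bastion's first-order condition: 284 - 8q_B - 4(q_O) = 0.
Best responses: q_O = (225 - 4q_B)/8, q_B = (284 - 4q_O)/8.
Substituting one into the other gives q_O = 83/6 and q_B = 343/12.
Total output Q = 509/12, so price P = 308 - 4·(509/12) = 415/3.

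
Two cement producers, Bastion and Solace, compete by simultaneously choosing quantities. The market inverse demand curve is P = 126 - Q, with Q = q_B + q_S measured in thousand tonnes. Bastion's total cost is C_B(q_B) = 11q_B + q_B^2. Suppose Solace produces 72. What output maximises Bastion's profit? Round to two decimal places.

10.75

With the rival's output fixed at 72, Bastion's profit is π_B = (126 - 72 - q_B)q_B - (11q_B + q_B²) = (54 - q_B)q_B - (11q_B + q_B²).
∂π_B/∂q_B = 43 - 4q_B = 0, so q_B = 43/4.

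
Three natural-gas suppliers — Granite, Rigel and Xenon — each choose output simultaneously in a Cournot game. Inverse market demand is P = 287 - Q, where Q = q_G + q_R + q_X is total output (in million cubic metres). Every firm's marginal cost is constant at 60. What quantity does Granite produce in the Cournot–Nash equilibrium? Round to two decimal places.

A representative firm's profit is π_i = q_i(287 - Q) - 60q_i.
Setting ∂π_i/∂q_i = 0 with rivals' quantities fixed: 227 - 2q_i - Σ_{j≠i} q_j = 0.
By symmetry each firm produces the same amount; substituting Σ_{j≠i} q_j = 2q_i yields q_i = 227/4.

56.75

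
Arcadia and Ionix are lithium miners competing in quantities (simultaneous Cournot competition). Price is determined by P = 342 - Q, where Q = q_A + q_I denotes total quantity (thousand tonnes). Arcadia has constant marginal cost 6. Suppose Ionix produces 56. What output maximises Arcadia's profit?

With the rival's output fixed at 56, Arcadia's profit is π_A = (342 - 56 - q_A)q_A - (6q_A) = (286 - q_A)q_A - (6q_A).
∂π_A/∂q_A = 280 - 2q_A = 0, so q_A = 140.

140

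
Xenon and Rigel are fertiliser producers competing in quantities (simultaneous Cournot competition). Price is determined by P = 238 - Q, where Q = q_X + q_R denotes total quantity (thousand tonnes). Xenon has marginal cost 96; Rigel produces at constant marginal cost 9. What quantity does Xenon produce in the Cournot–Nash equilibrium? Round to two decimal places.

Xenon's profit: π_X = (238 - Q)q_X - (96q_X). Setting ∂π_X/∂q_X = 0: 142 - 2q_X - (q_R) = 0.
Rigel's profit: π_R = (238 - Q)q_R - (9q_R). Setting ∂π_R/∂q_R = 0: 229 - 2q_R - (q_X) = 0.
Rearranging gives the reaction functions q_X = (142 - q_R)/2 and q_R = (229 - q_X)/2.
Solving the pair: q_X = 55/3, q_R = 316/3.

18.33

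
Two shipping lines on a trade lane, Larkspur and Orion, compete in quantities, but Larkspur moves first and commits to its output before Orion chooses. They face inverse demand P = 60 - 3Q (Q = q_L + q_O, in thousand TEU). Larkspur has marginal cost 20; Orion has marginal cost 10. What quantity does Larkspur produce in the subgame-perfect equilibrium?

The follower Orion best-responds to any q_L: π_O = (60 - 3Q)q_O - 10q_O.
Follower FOC: 50 - 3q_L - 6q_O = 0, so q_O(q_L) = (50 - 3q_L)/6.
The leader anticipates this reaction. Substituting into P = 60 - 3Q gives P = 35 - (3/2)q_L, so π_L = (35 - (3/2)q_L)q_L - 20q_L.
The leader's first-order condition 15 - 3q_L = 0 yields q_L = 5.
Then q_O = (50 - 3·5)/6 = 35/6.

5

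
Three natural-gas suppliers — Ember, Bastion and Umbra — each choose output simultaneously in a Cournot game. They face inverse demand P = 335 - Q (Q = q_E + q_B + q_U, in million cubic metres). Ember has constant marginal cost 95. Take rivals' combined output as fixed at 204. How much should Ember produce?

With rivals' combined output fixed at 204, Ember's profit is π_E = (335 - 204 - q_E)q_E - (95q_E) = (131 - q_E)q_E - (95q_E).
∂π_E/∂q_E = 36 - 2q_E = 0, so q_E = 18.

18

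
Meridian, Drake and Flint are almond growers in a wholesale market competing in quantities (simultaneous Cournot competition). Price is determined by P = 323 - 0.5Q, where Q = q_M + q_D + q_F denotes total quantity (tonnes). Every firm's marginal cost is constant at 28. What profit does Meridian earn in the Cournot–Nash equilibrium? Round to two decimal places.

10878.13

A representative firm's profit is π_i = q_i(323 - 0.5Q) - 28q_i.
First-order condition (treating rivals' output as given): 295 - q_i - (1/2)·Σ_{j≠i} q_j = 0.
By symmetry each firm produces the same amount; substituting Σ_{j≠i} q_j = 2q_i yields q_i = 295/2.
Price P = 323 - (1/2)·(885/2) = 407/4.
Meridian's profit: (407/4 - 28)·(295/2) = 10878.1250.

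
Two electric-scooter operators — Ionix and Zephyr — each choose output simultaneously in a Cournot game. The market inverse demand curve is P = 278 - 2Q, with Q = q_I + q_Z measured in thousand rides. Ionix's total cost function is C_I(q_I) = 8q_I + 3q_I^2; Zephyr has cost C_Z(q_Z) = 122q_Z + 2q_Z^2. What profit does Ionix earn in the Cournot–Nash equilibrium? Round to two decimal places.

Ionix's profit: π_I = (278 - 2Q)q_I - (8q_I + 3q_I²). Setting ∂π_I/∂q_I = 0: 270 - 10q_I - 2(q_Z) = 0.
Zephyr's profit: π_Z = (278 - 2Q)q_Z - (122q_Z + 2q_Z²). Setting ∂π_Z/∂q_Z = 0: 156 - 8q_Z - 2(q_I) = 0.
Rearranging gives the reaction functions q_I = (270 - 2q_Z)/10 and q_Z = (156 - 2q_I)/8.
Substituting one into the other gives q_I = 462/19 and q_Z = 255/19.
Price P = 278 - 2·(717/19) = 202.5263.
Ionix's profit: 202.5263·(462/19) - 8·(462/19) - 3(462/19)² = 2956.2881.

2956.29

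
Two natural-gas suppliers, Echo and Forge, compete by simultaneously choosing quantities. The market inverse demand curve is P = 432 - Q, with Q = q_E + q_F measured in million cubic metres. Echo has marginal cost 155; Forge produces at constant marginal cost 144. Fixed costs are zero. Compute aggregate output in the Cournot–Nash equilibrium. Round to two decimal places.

Echo's profit: π_E = (432 - Q)q_E - (155q_E). Setting ∂π_E/∂q_E = 0: 277 - 2q_E - (q_F) = 0.
Forge's profit: π_F = (432 - Q)q_F - (144q_F). Setting ∂π_F/∂q_F = 0: 288 - 2q_F - (q_E) = 0.
So q_E = (277 - q_F)/2 and q_F = (288 - q_E)/2.
Substituting one into the other gives q_E = 266/3 and q_F = 299/3.
Total output Q = 266/3 + 299/3 = 565/3.

188.33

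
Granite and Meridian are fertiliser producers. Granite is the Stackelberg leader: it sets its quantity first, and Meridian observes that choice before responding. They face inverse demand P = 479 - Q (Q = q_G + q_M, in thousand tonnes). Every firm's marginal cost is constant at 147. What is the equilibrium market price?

230

The follower Meridian best-responds to any q_G: π_M = (479 - Q)q_M - 147q_M.
Setting the follower's marginal profit to zero, 332 - q_G - 2q_M = 0, i.e. q_M = (332 - q_G)/2.
Granite substitutes q_M(q_G) into its own profit: π_G = q_G(479 - q_G - (332 - q_G)/2) - 147q_G = (313 - (1/2)q_G)q_G - 147q_G.
The leader's first-order condition 166 - q_G = 0 yields q_G = 166.
Then q_M = (332 - 166)/2 = 83.
Total output Q = 249, so price P = 479 - 249 = 230.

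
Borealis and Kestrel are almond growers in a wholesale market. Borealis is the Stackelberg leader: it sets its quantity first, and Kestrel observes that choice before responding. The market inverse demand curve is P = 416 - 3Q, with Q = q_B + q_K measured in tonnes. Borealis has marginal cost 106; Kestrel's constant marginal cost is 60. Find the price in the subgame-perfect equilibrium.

172

The follower Kestrel best-responds to any q_B: π_K = (416 - 3Q)q_K - 60q_K.
∂π_K/∂q_K = 356 - 3q_B - 6q_K = 0 gives the reaction function q_K = (356 - 3q_B)/6.
The leader anticipates this reaction. Substituting into P = 416 - 3Q gives P = 238 - (3/2)q_B, so π_B = (238 - (3/2)q_B)q_B - 106q_B.
The leader's first-order condition 132 - 3q_B = 0 yields q_B = 44.
Then q_K = (356 - 3·44)/6 = 112/3.
Total output Q = 244/3, so price P = 416 - 3·(244/3) = 172.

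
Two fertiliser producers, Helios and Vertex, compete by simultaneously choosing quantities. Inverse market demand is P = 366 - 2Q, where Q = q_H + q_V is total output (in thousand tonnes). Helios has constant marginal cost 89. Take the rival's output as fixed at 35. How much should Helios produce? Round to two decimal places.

With the rival's output fixed at 35, Helios's profit is π_H = (366 - 2·35 - 2q_H)q_H - (89q_H) = (296 - 2q_H)q_H - (89q_H).
∂π_H/∂q_H = 207 - 4q_H = 0, so q_H = 207/4.

51.75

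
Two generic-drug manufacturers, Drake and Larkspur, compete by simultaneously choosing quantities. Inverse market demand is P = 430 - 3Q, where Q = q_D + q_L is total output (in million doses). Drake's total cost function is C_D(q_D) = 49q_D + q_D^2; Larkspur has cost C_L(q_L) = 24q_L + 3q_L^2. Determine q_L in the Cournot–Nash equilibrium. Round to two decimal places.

Drake's profit: π_D = (430 - 3Q)q_D - (49q_D + q_D²). Setting ∂π_D/∂q_D = 0: 381 - 8q_D - 3(q_L) = 0.
Larkspur's first-order condition: 406 - 12q_L - 3(q_D) = 0.
So q_D = (381 - 3q_L)/8 and q_L = (406 - 3q_D)/12.
Solving the pair: q_D = 1118/29, q_L = 24.1954.

24.20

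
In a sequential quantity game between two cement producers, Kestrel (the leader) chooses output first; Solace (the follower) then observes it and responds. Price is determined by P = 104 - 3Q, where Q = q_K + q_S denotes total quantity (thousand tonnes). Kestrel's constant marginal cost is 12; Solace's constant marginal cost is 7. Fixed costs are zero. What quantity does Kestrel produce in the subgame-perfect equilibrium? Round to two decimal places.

The follower Solace best-responds to any q_K: π_S = (104 - 3Q)q_S - 7q_S.
Follower FOC: 97 - 3q_K - 6q_S = 0, so q_S(q_K) = (97 - 3q_K)/6.
The leader anticipates this reaction. Substituting into P = 104 - 3Q gives P = 111/2 - (3/2)q_K, so π_K = (111/2 - (3/2)q_K)q_K - 12q_K.
Leader FOC: 87/2 - 3q_K = 0, so q_K = 29/2.
Then q_S = (97 - 3·(29/2))/6 = 107/12.

14.50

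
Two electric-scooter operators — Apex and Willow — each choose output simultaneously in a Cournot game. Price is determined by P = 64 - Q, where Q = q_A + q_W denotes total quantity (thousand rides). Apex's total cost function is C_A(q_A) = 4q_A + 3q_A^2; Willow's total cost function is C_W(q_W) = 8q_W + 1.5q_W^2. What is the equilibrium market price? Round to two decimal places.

47.79

Apex's profit: π_A = (64 - Q)q_A - (4q_A + 3q_A²). Setting ∂π_A/∂q_A = 0: 60 - 8q_A - (q_W) = 0.
Willow's first-order condition: 56 - 5q_W - (q_A) = 0.
Rearranging gives the reaction functions q_A = (60 - q_W)/8 and q_W = (56 - q_A)/5.
Substituting one into the other gives q_A = 244/39 and q_W = 388/39.
Total output Q = 632/39, so price P = 64 - 632/39 = 1864/39.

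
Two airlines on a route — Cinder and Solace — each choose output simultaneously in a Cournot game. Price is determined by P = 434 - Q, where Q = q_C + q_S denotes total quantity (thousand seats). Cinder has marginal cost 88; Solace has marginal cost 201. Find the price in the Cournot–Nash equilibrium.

241

Cinder's profit: π_C = (434 - Q)q_C - (88q_C). Setting ∂π_C/∂q_C = 0: 346 - 2q_C - (q_S) = 0.
Solace's profit: π_S = (434 - Q)q_S - (201q_S). Setting ∂π_S/∂q_S = 0: 233 - 2q_S - (q_C) = 0.
Rearranging gives the reaction functions q_C = (346 - q_S)/2 and q_S = (233 - q_C)/2.
Solving the pair: q_C = 153, q_S = 40.
Total output Q = 193, so price P = 434 - 193 = 241.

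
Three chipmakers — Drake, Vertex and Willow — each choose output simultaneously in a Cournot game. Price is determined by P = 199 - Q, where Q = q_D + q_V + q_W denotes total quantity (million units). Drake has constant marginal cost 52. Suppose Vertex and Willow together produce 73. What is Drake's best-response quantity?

37

With rivals' combined output fixed at 73, Drake's profit is π_D = (199 - 73 - q_D)q_D - (52q_D) = (126 - q_D)q_D - (52q_D).
∂π_D/∂q_D = 74 - 2q_D = 0, so q_D = 37.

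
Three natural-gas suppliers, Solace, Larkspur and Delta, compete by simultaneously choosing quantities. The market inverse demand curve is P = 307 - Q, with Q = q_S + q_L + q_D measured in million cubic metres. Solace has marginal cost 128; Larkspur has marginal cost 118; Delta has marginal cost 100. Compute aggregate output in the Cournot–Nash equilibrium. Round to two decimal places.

143.75

Solace's profit: π_S = (307 - Q)q_S - (128q_S). Setting ∂π_S/∂q_S = 0: 179 - 2q_S - (q_L + q_D) = 0.
Larkspur's first-order condition: 189 - 2q_L - (q_S + q_D) = 0.
Delta's profit: π_D = (307 - Q)q_D - (100q_D). Setting ∂π_D/∂q_D = 0: 207 - 2q_D - (q_S + q_L) = 0.
Adding the 3 conditions: 575 − 2Q − 2Q = 0, i.e. Q = 575/4.
Back-substituting: q_S = (179 − 575/4) = 141/4, q_L = (189 − 575/4) = 181/4, q_D = (207 − 575/4) = 253/4.
Total output Q = 141/4 + 181/4 + 253/4 = 575/4.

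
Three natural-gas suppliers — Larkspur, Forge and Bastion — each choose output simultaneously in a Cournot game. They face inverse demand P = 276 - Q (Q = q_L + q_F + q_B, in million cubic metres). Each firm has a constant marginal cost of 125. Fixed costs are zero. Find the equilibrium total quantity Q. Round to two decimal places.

113.25

Each firm earns π_i = (276 - Q)q_i - 125q_i.
First-order condition (treating rivals' output as given): 151 - 2q_i - Σ_{j≠i} q_j = 0.
By symmetry each firm produces the same amount; substituting Σ_{j≠i} q_j = 2q_i yields q_i = 151/4.
Total output Q = 151/4 + 151/4 + 151/4 = 453/4.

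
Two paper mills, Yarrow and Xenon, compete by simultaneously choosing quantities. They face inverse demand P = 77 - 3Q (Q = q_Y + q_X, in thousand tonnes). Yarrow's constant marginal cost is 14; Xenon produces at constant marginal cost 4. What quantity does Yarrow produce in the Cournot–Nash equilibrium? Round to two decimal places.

Yarrow's profit: π_Y = (77 - 3Q)q_Y - (14q_Y). Setting ∂π_Y/∂q_Y = 0: 63 - 6q_Y - 3(q_X) = 0.
Xenon's profit: π_X = (77 - 3Q)q_X - (4q_X). Setting ∂π_X/∂q_X = 0: 73 - 6q_X - 3(q_Y) = 0.
Best responses: q_Y = (63 - 3q_X)/6, q_X = (73 - 3q_Y)/6.
Substituting one into the other gives q_Y = 53/9 and q_X = 83/9.

5.89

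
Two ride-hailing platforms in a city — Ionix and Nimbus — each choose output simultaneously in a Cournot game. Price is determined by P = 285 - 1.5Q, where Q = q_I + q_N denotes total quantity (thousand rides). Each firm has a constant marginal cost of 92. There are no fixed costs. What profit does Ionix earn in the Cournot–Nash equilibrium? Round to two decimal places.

A representative firm's profit is π_i = q_i(285 - 1.5Q) - 92q_i.
First-order condition (treating rivals' output as given): 193 - 3q_i - (3/2)q_j = 0.
With identical firms every q_j equals q_i, so q_j = q_i and 193 = (9/2)q_i, giving q_i = 386/9.
Price P = 285 - (3/2)·(772/9) = 469/3.
Ionix's profit: (469/3 - 92)·(386/9) = 2759.1852.

2759.19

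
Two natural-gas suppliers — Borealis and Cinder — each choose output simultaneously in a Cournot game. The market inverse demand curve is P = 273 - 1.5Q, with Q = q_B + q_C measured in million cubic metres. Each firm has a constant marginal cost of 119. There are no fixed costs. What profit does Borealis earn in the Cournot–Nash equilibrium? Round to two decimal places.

A representative firm's profit is π_i = q_i(273 - 1.5Q) - 119q_i.
First-order condition (treating rivals' output as given): 154 - 3q_i - (3/2)q_j = 0.
With identical firms every q_j equals q_i, so q_j = q_i and 154 = (9/2)q_i, giving q_i = 308/9.
Price P = 273 - (3/2)·(616/9) = 511/3.
Borealis's profit: (511/3 - 119)·(308/9) = 1756.7407.

1756.74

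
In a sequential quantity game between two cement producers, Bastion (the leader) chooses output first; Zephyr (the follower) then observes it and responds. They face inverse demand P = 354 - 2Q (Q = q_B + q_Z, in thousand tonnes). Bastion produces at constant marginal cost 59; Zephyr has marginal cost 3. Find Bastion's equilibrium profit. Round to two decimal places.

The follower Zephyr best-responds to any q_B: π_Z = (354 - 2Q)q_Z - 3q_Z.
Setting the follower's marginal profit to zero, 351 - 2q_B - 4q_Z = 0, i.e. q_Z = (351 - 2q_B)/4.
Bastion substitutes q_Z(q_B) into its own profit: π_B = q_B(354 - 2q_B - (351 - 2q_B)/2) - 59q_B = (357/2 - q_B)q_B - 59q_B.
The leader's first-order condition 239/2 - 2q_B = 0 yields q_B = 239/4.
Then q_Z = (351 - 2·(239/4))/4 = 463/8.
Price P = 354 - 2·(941/8) = 475/4.
Bastion's profit: (475/4 - 59)·(239/4) = 3570.0625.

3570.06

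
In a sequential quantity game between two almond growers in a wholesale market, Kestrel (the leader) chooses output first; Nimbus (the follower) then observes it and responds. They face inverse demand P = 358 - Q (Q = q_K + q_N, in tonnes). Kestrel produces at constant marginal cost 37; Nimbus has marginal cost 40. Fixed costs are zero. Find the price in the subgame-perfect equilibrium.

The follower Nimbus best-responds to any q_K: π_N = (358 - Q)q_N - 40q_N.
Follower FOC: 318 - q_K - 2q_N = 0, so q_N(q_K) = (318 - q_K)/2.
The leader anticipates this reaction. Substituting into P = 358 - Q gives P = 199 - (1/2)q_K, so π_K = (199 - (1/2)q_K)q_K - 37q_K.
Leader FOC: 162 - q_K = 0, so q_K = 162.
Then q_N = (318 - 162)/2 = 78.
Total output Q = 240, so price P = 358 - 240 = 118.

118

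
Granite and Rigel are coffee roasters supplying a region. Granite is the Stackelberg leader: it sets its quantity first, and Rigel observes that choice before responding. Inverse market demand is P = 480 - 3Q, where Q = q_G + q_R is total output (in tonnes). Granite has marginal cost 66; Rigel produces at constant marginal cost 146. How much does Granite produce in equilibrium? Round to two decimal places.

Solve by backward induction. Given q_G, the follower Rigel maximises π_R = (480 - 3q_G - 3q_R)q_R - 146q_R.
Setting the follower's marginal profit to zero, 334 - 3q_G - 6q_R = 0, i.e. q_R = (334 - 3q_G)/6.
Granite substitutes q_R(q_G) into its own profit: π_G = q_G(480 - 3q_G - (334 - 3q_G)/2) - 66q_G = (313 - (3/2)q_G)q_G - 66q_G.
Leader FOC: 247 - 3q_G = 0, so q_G = 247/3.
Then q_R = (334 - 3·(247/3))/6 = 29/2.

82.33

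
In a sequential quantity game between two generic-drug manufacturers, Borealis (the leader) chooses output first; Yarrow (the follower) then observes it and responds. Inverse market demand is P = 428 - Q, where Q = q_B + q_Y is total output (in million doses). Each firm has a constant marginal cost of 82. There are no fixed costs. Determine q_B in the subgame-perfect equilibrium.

173

The follower Yarrow best-responds to any q_B: π_Y = (428 - Q)q_Y - 82q_Y.
∂π_Y/∂q_Y = 346 - q_B - 2q_Y = 0 gives the reaction function q_Y = (346 - q_B)/2.
The leader anticipates this reaction. Substituting into P = 428 - Q gives P = 255 - (1/2)q_B, so π_B = (255 - (1/2)q_B)q_B - 82q_B.
The leader's first-order condition 173 - q_B = 0 yields q_B = 173.
Then q_Y = (346 - 173)/2 = 173/2.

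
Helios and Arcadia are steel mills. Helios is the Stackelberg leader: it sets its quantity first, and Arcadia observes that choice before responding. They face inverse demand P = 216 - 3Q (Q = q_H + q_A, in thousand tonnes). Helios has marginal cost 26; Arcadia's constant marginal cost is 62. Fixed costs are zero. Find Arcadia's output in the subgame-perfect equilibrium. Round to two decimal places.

6.83

Solve by backward induction. Given q_H, the follower Arcadia maximises π_A = (216 - 3q_H - 3q_A)q_A - 62q_A.
∂π_A/∂q_A = 154 - 3q_H - 6q_A = 0 gives the reaction function q_A = (154 - 3q_H)/6.
Helios substitutes q_A(q_H) into its own profit: π_H = q_H(216 - 3q_H - (154 - 3q_H)/2) - 26q_H = (139 - (3/2)q_H)q_H - 26q_H.
Maximising: ∂π_H/∂q_H = 113 - 3q_H = 0, giving q_H = 113/3.
Then q_A = (154 - 3·(113/3))/6 = 41/6.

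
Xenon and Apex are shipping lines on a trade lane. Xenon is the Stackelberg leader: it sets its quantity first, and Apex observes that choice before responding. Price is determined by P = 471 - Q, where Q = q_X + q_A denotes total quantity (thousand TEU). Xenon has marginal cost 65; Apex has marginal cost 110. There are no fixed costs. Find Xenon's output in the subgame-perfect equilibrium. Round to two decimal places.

225.50

The follower Apex best-responds to any q_X: π_A = (471 - Q)q_A - 110q_A.
Follower FOC: 361 - q_X - 2q_A = 0, so q_A(q_X) = (361 - q_X)/2.
Xenon substitutes q_A(q_X) into its own profit: π_X = q_X(471 - q_X - (361 - q_X)/2) - 65q_X = (581/2 - (1/2)q_X)q_X - 65q_X.
Maximising: ∂π_X/∂q_X = 451/2 - q_X = 0, giving q_X = 451/2.
Then q_A = (361 - 451/2)/2 = 271/4.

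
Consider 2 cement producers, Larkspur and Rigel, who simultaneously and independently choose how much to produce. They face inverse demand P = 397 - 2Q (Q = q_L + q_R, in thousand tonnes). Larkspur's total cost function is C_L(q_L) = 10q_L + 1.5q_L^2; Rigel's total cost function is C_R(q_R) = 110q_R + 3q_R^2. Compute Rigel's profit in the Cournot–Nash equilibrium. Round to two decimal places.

1750.72

Larkspur's profit: π_L = (397 - 2Q)q_L - (10q_L + (3/2)q_L²). Setting ∂π_L/∂q_L = 0: 387 - 7q_L - 2(q_R) = 0.
Rigel's profit: π_R = (397 - 2Q)q_R - (110q_R + 3q_R²). Setting ∂π_R/∂q_R = 0: 287 - 10q_R - 2(q_L) = 0.
So q_L = (387 - 2q_R)/7 and q_R = (287 - 2q_L)/10.
Substituting one into the other gives q_L = 1648/33 and q_R = 1235/66.
Price P = 397 - 2·68.6515 = 259.6970.
Rigel's profit: 259.6970·(1235/66) - 110·(1235/66) - 3(1235/66)² = 1750.7174.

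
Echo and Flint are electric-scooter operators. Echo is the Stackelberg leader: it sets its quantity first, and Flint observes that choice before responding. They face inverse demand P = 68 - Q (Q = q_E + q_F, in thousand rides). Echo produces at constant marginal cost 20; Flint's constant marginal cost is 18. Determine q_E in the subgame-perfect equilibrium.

23

The follower Flint best-responds to any q_E: π_F = (68 - Q)q_F - 18q_F.
Follower FOC: 50 - q_E - 2q_F = 0, so q_F(q_E) = (50 - q_E)/2.
The leader anticipates this reaction. Substituting into P = 68 - Q gives P = 43 - (1/2)q_E, so π_E = (43 - (1/2)q_E)q_E - 20q_E.
Leader FOC: 23 - q_E = 0, so q_E = 23.
Then q_F = (50 - 23)/2 = 27/2.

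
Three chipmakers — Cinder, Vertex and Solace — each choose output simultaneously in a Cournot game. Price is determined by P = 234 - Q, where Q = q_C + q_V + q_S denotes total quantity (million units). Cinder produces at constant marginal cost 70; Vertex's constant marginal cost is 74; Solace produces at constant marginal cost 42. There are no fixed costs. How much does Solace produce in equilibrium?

63

Cinder's profit: π_C = (234 - Q)q_C - (70q_C). Setting ∂π_C/∂q_C = 0: 164 - 2q_C - (q_V + q_S) = 0.
Vertex's first-order condition: 160 - 2q_V - (q_C + q_S) = 0.
Solace's profit: π_S = (234 - Q)q_S - (42q_S). Setting ∂π_S/∂q_S = 0: 192 - 2q_S - (q_C + q_V) = 0.
Summing all 3 equations gives 516 − 4Q = 0, hence Q = 129.
Back-substituting: q_C = (164 − 129) = 35, q_V = (160 − 129) = 31, q_S = (192 − 129) = 63.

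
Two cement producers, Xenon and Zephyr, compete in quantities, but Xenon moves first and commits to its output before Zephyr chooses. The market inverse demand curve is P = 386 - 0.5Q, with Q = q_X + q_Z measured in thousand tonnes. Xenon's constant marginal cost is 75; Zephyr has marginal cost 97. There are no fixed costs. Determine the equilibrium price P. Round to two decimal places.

158.25

Solve by backward induction. Given q_X, the follower Zephyr maximises π_Z = (386 - (1/2)q_X - (1/2)q_Z)q_Z - 97q_Z.
Follower FOC: 289 - (1/2)q_X - q_Z = 0, so q_Z(q_X) = (289 - (1/2)q_X).
Xenon substitutes q_Z(q_X) into its own profit: π_X = q_X(386 - (1/2)q_X - (289 - (1/2)q_X)/2) - 75q_X = (483/2 - (1/4)q_X)q_X - 75q_X.
The leader's first-order condition 333/2 - (1/2)q_X = 0 yields q_X = 333.
Then q_Z = (289 - (1/2)·333) = 245/2.
Total output Q = 911/2, so price P = 386 - (1/2)·(911/2) = 633/4.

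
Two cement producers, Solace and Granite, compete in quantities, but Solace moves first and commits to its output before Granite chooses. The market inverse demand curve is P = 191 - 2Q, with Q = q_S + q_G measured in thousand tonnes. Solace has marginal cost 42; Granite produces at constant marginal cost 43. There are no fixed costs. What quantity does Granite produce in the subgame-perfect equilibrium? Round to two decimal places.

18.25

Solve by backward induction. Given q_S, the follower Granite maximises π_G = (191 - 2q_S - 2q_G)q_G - 43q_G.
Setting the follower's marginal profit to zero, 148 - 2q_S - 4q_G = 0, i.e. q_G = (148 - 2q_S)/4.
Solace substitutes q_G(q_S) into its own profit: π_S = q_S(191 - 2q_S - (148 - 2q_S)/2) - 42q_S = (117 - q_S)q_S - 42q_S.
Maximising: ∂π_S/∂q_S = 75 - 2q_S = 0, giving q_S = 75/2.
Then q_G = (148 - 2·(75/2))/4 = 73/4.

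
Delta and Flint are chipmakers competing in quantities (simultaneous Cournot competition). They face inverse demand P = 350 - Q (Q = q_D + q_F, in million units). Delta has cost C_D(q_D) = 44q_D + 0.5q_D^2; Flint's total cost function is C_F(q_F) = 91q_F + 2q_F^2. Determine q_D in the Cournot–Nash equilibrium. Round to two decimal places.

Delta's profit: π_D = (350 - Q)q_D - (44q_D + (1/2)q_D²). Setting ∂π_D/∂q_D = 0: 306 - 3q_D - (q_F) = 0.
Flint's profit: π_F = (350 - Q)q_F - (91q_F + 2q_F²). Setting ∂π_F/∂q_F = 0: 259 - 6q_F - (q_D) = 0.
Best responses: q_D = (306 - q_F)/3, q_F = (259 - q_D)/6.
Solving the pair: q_D = 1577/17, q_F = 471/17.

92.76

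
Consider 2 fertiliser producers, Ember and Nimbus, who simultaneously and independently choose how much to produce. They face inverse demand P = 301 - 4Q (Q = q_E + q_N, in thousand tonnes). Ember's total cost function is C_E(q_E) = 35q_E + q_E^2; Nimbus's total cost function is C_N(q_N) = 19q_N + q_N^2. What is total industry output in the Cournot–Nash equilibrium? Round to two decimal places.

39.14

Ember's profit: π_E = (301 - 4Q)q_E - (35q_E + q_E²). Setting ∂π_E/∂q_E = 0: 266 - 10q_E - 4(q_N) = 0.
Nimbus's first-order condition: 282 - 10q_N - 4(q_E) = 0.
Best responses: q_E = (266 - 4q_N)/10, q_N = (282 - 4q_E)/10.
Substituting one into the other gives q_E = 383/21 and q_N = 439/21.
Total output Q = 383/21 + 439/21 = 274/7.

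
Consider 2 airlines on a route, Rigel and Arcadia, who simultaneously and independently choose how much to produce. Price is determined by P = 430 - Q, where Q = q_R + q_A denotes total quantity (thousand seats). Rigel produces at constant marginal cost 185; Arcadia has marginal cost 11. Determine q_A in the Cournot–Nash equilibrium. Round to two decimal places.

197.67

Rigel's profit: π_R = (430 - Q)q_R - (185q_R). Setting ∂π_R/∂q_R = 0: 245 - 2q_R - (q_A) = 0.
Arcadia's first-order condition: 419 - 2q_A - (q_R) = 0.
Best responses: q_R = (245 - q_A)/2, q_A = (419 - q_R)/2.
Solving the pair: q_R = 71/3, q_A = 593/3.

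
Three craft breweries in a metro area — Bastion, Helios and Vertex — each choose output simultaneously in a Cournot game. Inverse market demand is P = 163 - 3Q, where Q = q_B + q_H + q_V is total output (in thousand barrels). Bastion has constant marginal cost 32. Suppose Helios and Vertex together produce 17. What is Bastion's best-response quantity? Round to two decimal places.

With rivals' combined output fixed at 17, Bastion's profit is π_B = (163 - 3·17 - 3q_B)q_B - (32q_B) = (112 - 3q_B)q_B - (32q_B).
∂π_B/∂q_B = 80 - 6q_B = 0, so q_B = 40/3.

13.33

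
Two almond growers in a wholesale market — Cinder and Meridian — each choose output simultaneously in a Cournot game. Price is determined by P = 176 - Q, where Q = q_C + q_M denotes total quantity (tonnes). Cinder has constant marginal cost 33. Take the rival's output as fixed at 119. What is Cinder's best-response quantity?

12

With the rival's output fixed at 119, Cinder's profit is π_C = (176 - 119 - q_C)q_C - (33q_C) = (57 - q_C)q_C - (33q_C).
∂π_C/∂q_C = 24 - 2q_C = 0, so q_C = 12.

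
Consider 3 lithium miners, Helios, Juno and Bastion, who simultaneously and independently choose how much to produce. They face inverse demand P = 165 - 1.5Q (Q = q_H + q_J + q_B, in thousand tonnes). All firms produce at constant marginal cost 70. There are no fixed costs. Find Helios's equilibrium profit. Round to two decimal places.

A representative firm's profit is π_i = q_i(165 - 1.5Q) - 70q_i.
First-order condition (treating rivals' output as given): 95 - 3q_i - (3/2)·Σ_{j≠i} q_j = 0.
By symmetry each firm produces the same amount; substituting Σ_{j≠i} q_j = 2q_i yields q_i = 95/6.
Price P = 165 - (3/2)·(95/2) = 375/4.
Helios's profit: (375/4 - 70)·(95/6) = 376.0417.

376.04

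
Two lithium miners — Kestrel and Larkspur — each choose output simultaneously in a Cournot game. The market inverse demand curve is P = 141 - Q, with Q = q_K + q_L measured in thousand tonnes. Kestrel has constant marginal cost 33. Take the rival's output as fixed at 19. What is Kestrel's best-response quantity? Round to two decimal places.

44.50

With the rival's output fixed at 19, Kestrel's profit is π_K = (141 - 19 - q_K)q_K - (33q_K) = (122 - q_K)q_K - (33q_K).
∂π_K/∂q_K = 89 - 2q_K = 0, so q_K = 89/2.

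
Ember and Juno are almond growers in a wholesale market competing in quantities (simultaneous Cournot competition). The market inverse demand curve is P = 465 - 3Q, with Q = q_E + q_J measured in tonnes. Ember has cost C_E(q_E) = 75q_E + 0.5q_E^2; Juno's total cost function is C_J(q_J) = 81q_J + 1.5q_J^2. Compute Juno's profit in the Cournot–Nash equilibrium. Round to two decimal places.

3556.06

Ember's profit: π_E = (465 - 3Q)q_E - (75q_E + (1/2)q_E²). Setting ∂π_E/∂q_E = 0: 390 - 7q_E - 3(q_J) = 0.
Juno's profit: π_J = (465 - 3Q)q_J - (81q_J + (3/2)q_J²). Setting ∂π_J/∂q_J = 0: 384 - 9q_J - 3(q_E) = 0.
Best responses: q_E = (390 - 3q_J)/7, q_J = (384 - 3q_E)/9.
Substituting one into the other gives q_E = 131/3 and q_J = 253/9.
Price P = 465 - 3·(646/9) = 749/3.
Juno's profit: (749/3)·(253/9) - 81·(253/9) - (3/2)(253/9)² = 3556.0556.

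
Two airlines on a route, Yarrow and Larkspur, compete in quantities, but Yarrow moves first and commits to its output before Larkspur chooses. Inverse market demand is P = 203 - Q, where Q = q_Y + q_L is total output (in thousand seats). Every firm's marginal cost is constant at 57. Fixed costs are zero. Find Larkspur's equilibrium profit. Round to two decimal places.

1332.25

The follower Larkspur best-responds to any q_Y: π_L = (203 - Q)q_L - 57q_L.
Follower FOC: 146 - q_Y - 2q_L = 0, so q_L(q_Y) = (146 - q_Y)/2.
Yarrow substitutes q_L(q_Y) into its own profit: π_Y = q_Y(203 - q_Y - (146 - q_Y)/2) - 57q_Y = (130 - (1/2)q_Y)q_Y - 57q_Y.
The leader's first-order condition 73 - q_Y = 0 yields q_Y = 73.
Then q_L = (146 - 73)/2 = 73/2.
Price P = 203 - 219/2 = 187/2.
Larkspur's profit: (187/2 - 57)·(73/2) = 1332.2500.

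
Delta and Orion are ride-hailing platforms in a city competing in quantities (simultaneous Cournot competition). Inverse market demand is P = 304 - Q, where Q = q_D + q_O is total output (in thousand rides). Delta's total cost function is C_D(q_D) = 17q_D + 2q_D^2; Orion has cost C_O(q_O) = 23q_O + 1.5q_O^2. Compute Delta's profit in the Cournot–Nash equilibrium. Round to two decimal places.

4750.47

Delta's profit: π_D = (304 - Q)q_D - (17q_D + 2q_D²). Setting ∂π_D/∂q_D = 0: 287 - 6q_D - (q_O) = 0.
Orion's profit: π_O = (304 - Q)q_O - (23q_O + (3/2)q_O²). Setting ∂π_O/∂q_O = 0: 281 - 5q_O - (q_D) = 0.
Best responses: q_D = (287 - q_O)/6, q_O = (281 - q_D)/5.
Solving the pair: q_D = 1154/29, q_O = 1399/29.
Price P = 304 - 88.0345 = 215.9655.
Delta's profit: 215.9655·(1154/29) - 17·(1154/29) - 2(1154/29)² = 4750.4732.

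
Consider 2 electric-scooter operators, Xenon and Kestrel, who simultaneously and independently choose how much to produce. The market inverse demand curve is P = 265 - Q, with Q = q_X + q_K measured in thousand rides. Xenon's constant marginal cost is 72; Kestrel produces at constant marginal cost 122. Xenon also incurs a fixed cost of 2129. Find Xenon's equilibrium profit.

Xenon's profit: π_X = (265 - Q)q_X - (72q_X). Setting ∂π_X/∂q_X = 0: 193 - 2q_X - (q_K) = 0.
Kestrel's first-order condition: 143 - 2q_K - (q_X) = 0.
Best responses: q_X = (193 - q_K)/2, q_K = (143 - q_X)/2.
Solving the pair: q_X = 81, q_K = 31.
Price P = 265 - 112 = 153.
Xenon's profit: (153 - 72)·81 - 2129 = 4432.

4432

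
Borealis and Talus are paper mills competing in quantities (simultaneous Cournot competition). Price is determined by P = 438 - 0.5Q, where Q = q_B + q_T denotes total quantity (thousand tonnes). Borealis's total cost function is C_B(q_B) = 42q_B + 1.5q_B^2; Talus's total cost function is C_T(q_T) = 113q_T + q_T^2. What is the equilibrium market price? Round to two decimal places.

347.47

Borealis's profit: π_B = (438 - 0.5Q)q_B - (42q_B + (3/2)q_B²). Setting ∂π_B/∂q_B = 0: 396 - 4q_B - (1/2)(q_T) = 0.
Talus's profit: π_T = (438 - 0.5Q)q_T - (113q_T + q_T²). Setting ∂π_T/∂q_T = 0: 325 - 3q_T - (1/2)(q_B) = 0.
Rearranging gives the reaction functions q_B = (396 - (1/2)q_T)/4 and q_T = (325 - (1/2)q_B)/3.
Solving the pair: q_B = 87.2766, q_T = 93.7872.
Total output Q = 181.0638, so price P = 438 - (1/2)·181.0638 = 347.4681.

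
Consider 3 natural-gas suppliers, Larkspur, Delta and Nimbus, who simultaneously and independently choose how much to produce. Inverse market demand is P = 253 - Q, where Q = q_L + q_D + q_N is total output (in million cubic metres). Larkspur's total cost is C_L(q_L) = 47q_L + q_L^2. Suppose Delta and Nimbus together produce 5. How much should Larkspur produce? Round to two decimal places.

With rivals' combined output fixed at 5, Larkspur's profit is π_L = (253 - 5 - q_L)q_L - (47q_L + q_L²) = (248 - q_L)q_L - (47q_L + q_L²).
∂π_L/∂q_L = 201 - 4q_L = 0, so q_L = 201/4.

50.25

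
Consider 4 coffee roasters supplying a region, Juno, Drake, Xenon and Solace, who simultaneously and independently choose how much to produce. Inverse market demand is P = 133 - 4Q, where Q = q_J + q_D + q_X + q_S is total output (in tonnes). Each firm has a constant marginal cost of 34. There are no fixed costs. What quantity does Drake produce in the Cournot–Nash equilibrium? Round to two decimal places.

Each firm earns π_i = (133 - 4Q)q_i - 34q_i.
First-order condition (treating rivals' output as given): 99 - 8q_i - 4·Σ_{j≠i} q_j = 0.
With identical firms every q_j equals q_i, so Σ_{j≠i} q_j = 3q_i and 99 = 20q_i, giving q_i = 99/20.

4.95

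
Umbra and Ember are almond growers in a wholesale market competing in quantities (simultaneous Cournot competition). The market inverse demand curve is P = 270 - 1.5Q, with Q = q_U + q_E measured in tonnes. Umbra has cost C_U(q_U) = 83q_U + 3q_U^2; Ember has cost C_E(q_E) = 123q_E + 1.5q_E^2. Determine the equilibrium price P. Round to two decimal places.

213.65

Umbra's profit: π_U = (270 - 1.5Q)q_U - (83q_U + 3q_U²). Setting ∂π_U/∂q_U = 0: 187 - 9q_U - (3/2)(q_E) = 0.
Ember's profit: π_E = (270 - 1.5Q)q_E - (123q_E + (3/2)q_E²). Setting ∂π_E/∂q_E = 0: 147 - 6q_E - (3/2)(q_U) = 0.
Rearranging gives the reaction functions q_U = (187 - (3/2)q_E)/9 and q_E = (147 - (3/2)q_U)/6.
Substituting one into the other gives q_U = 1202/69 and q_E = 1390/69.
Total output Q = 864/23, so price P = 270 - (3/2)·(864/23) = 213.6522.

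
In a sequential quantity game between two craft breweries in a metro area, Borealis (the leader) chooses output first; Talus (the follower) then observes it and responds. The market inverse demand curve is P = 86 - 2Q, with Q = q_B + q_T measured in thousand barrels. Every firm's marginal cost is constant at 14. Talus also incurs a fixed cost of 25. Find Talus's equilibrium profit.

Solve by backward induction. Given q_B, the follower Talus maximises π_T = (86 - 2q_B - 2q_T)q_T - 14q_T.
∂π_T/∂q_T = 72 - 2q_B - 4q_T = 0 gives the reaction function q_T = (72 - 2q_B)/4.
Borealis substitutes q_T(q_B) into its own profit: π_B = q_B(86 - 2q_B - (72 - 2q_B)/2) - 14q_B = (50 - q_B)q_B - 14q_B.
Maximising: ∂π_B/∂q_B = 36 - 2q_B = 0, giving q_B = 18.
Then q_T = (72 - 2·18)/4 = 9.
Price P = 86 - 2·27 = 32.
Talus's profit: (32 - 14)·9 - 25 = 137.

137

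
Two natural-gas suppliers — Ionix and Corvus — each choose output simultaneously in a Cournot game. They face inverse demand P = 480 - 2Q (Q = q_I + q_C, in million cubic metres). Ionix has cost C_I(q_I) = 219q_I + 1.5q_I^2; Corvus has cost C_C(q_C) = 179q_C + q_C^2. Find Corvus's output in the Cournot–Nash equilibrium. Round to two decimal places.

41.71

Ionix's profit: π_I = (480 - 2Q)q_I - (219q_I + (3/2)q_I²). Setting ∂π_I/∂q_I = 0: 261 - 7q_I - 2(q_C) = 0.
Corvus's first-order condition: 301 - 6q_C - 2(q_I) = 0.
Best responses: q_I = (261 - 2q_C)/7, q_C = (301 - 2q_I)/6.
Substituting one into the other gives q_I = 482/19 and q_C = 1585/38.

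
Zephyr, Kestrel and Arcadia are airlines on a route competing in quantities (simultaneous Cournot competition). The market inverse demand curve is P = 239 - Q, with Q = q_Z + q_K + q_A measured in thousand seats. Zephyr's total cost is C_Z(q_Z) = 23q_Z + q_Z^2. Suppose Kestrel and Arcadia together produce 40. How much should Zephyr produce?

44

With rivals' combined output fixed at 40, Zephyr's profit is π_Z = (239 - 40 - q_Z)q_Z - (23q_Z + q_Z²) = (199 - q_Z)q_Z - (23q_Z + q_Z²).
∂π_Z/∂q_Z = 176 - 4q_Z = 0, so q_Z = 44.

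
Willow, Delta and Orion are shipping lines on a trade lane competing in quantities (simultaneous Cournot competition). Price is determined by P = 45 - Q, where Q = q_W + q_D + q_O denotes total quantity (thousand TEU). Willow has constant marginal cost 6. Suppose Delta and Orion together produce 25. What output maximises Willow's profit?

7

With rivals' combined output fixed at 25, Willow's profit is π_W = (45 - 25 - q_W)q_W - (6q_W) = (20 - q_W)q_W - (6q_W).
∂π_W/∂q_W = 14 - 2q_W = 0, so q_W = 7.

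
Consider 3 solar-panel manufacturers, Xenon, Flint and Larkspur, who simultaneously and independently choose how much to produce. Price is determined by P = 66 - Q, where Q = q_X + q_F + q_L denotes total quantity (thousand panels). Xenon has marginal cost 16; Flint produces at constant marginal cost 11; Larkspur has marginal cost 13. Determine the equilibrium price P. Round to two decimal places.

Xenon's profit: π_X = (66 - Q)q_X - (16q_X). Setting ∂π_X/∂q_X = 0: 50 - 2q_X - (q_F + q_L) = 0.
Flint's profit: π_F = (66 - Q)q_F - (11q_F). Setting ∂π_F/∂q_F = 0: 55 - 2q_F - (q_X + q_L) = 0.
Larkspur's first-order condition: 53 - 2q_L - (q_X + q_F) = 0.
Adding the 3 conditions: 158 − 2Q − 2Q = 0, i.e. Q = 79/2.
Back-substituting: q_X = (50 − 79/2) = 21/2, q_F = (55 − 79/2) = 31/2, q_L = (53 − 79/2) = 27/2.
Total output Q = 79/2, so price P = 66 - 79/2 = 53/2.

26.50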